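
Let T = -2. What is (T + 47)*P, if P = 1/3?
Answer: 15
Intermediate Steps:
P = 1/3 ≈ 0.33333
(T + 47)*P = (-2 + 47)*(1/3) = 45*(1/3) = 15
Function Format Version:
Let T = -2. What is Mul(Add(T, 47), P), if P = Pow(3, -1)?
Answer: 15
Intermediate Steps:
P = Rational(1, 3) ≈ 0.33333
Mul(Add(T, 47), P) = Mul(Add(-2, 47), Rational(1, 3)) = Mul(45, Rational(1, 3)) = 15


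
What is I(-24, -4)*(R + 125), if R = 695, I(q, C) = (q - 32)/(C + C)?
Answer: 5740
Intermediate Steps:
I(q, C) = (-32 + q)/(2*C) (I(q, C) = (-32 + q)/((2*C)) = (-32 + q)*(1/(2*C)) = (-32 + q)/(2*C))
I(-24, -4)*(R + 125) = ((1/2)*(-32 - 24)/(-4))*(695 + 125) = ((1/2)*(-1/4)*(-56))*820 = 7*820 = 5740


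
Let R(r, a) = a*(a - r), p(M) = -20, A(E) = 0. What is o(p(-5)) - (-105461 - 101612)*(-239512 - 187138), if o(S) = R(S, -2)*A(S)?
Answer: -88347695450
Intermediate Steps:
o(S) = 0 (o(S) = -2*(-2 - S)*0 = (4 + 2*S)*0 = 0)
o(p(-5)) - (-105461 - 101612)*(-239512 - 187138) = 0 - (-105461 - 101612)*(-239512 - 187138) = 0 - (-207073)*(-426650) = 0 - 1*88347695450 = 0 - 88347695450 = -88347695450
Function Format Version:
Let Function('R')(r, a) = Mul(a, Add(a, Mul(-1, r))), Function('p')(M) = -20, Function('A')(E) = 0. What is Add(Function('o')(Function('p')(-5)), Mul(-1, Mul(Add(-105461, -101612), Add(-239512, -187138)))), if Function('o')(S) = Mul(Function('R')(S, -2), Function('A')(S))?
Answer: -88347695450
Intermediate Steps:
Function('o')(S) = 0 (Function('o')(S) = Mul(Mul(-2, Add(-2, Mul(-1, S))), 0) = Mul(Add(4, Mul(2, S)), 0) = 0)
Add(Function('o')(Function('p')(-5)), Mul(-1, Mul(Add(-105461, -101612), Add(-239512, -187138)))) = Add(0, Mul(-1, Mul(Add(-105461, -101612), Add(-239512, -187138)))) = Add(0, Mul(-1, Mul(-207073, -426650))) = Add(0, Mul(-1, 88347695450)) = Add(0, -88347695450) = -88347695450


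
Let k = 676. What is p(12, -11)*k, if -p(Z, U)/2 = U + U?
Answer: 29744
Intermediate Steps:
p(Z, U) = -4*U (p(Z, U) = -2*(U + U) = -4*U)
p(12, -11)*k = -4*(-11)*676 = 44*676 = 29744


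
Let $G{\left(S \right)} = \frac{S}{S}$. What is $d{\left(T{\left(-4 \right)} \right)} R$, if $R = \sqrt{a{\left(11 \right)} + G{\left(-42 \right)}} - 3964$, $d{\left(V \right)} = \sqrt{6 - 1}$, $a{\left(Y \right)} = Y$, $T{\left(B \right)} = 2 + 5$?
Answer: $2 \sqrt{5} \left(-1982 + \sqrt{3}\right) \approx -8856.0$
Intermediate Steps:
$T{\left(B \right)} = 7$
$d{\left(V \right)} = \sqrt{5}$
$G{\left(S \right)} = 1$
$R = -3964 + 2 \sqrt{3}$ ($R = \sqrt{11 + 1} - 3964 = \sqrt{12} - 3964 = 2 \sqrt{3} - 3964 = -3964 + 2 \sqrt{3} \approx -3960.5$)
$d{\left(T{\left(-4 \right)} \right)} R = \sqrt{5} \left(-3964 + 2 \sqrt{3}\right)$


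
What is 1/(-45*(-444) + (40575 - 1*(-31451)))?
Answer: 1/92006 ≈ 1.0869e-5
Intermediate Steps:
1/(-45*(-444) + (40575 - 1*(-31451))) = 1/(19980 + (40575 + 31451)) = 1/(19980 + 72026) = 1/92006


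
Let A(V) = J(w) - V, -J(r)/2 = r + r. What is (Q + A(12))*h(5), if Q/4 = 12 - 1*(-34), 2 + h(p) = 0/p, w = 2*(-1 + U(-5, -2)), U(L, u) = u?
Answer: -392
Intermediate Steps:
w = -6 (w = 2*(-1 - 2) = 2*(-3) = -6)
h(p) = -2 (h(p) = -2 + 0/p = -2 + 0 = -2)
J(r) = -4*r (J(r) = -2*(r + r) = -4*r)
Q = 184 (Q = 4*(12 - 1*(-34)) = 4*(12 + 34) = 4*46 = 184)
A(V) = 24 - V (A(V) = -4*(-6) - V = 24 - V)
(Q + A(12))*h(5) = (184 + (24 - 1*12))*(-2) = (184 + (24 - 12))*(-2) = (184 + 12)*(-2) = 196*(-2) = -392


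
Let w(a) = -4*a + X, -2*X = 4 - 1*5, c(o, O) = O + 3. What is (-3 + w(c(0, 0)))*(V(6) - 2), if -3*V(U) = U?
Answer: 58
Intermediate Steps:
V(U) = -U/3
c(o, O) = 3 + O
X = 1/2 (X = -(4 - 1*5)/2 = -(4 - 5)/2 = -1/2*(-1) = 1/2 ≈ 0.50000)
w(a) = 1/2 - 4*a (w(a) = -4*a + 1/2 = 1/2 - 4*a)
(-3 + w(c(0, 0)))*(V(6) - 2) = (-3 + (1/2 - 4*(3 + 0)))*(-1/3*6 - 2) = (-3 + (1/2 - 4*3))*(-2 - 2) = (-3 + (1/2 - 12))*(-4) = (-3 - 23/2)*(-4) = -29/2*(-4) = 58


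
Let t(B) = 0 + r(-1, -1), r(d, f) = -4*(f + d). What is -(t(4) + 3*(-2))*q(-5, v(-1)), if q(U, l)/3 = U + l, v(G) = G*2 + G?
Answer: 48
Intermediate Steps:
v(G) = 3*G (v(G) = 2*G + G = 3*G)
q(U, l) = 3*U + 3*l (q(U, l) = 3*(U + l) = 3*U + 3*l)
r(d, f) = -4*d - 4*f (r(d, f) = -4*(d + f) = -4*d - 4*f)
t(B) = 8 (t(B) = 0 + (-4*(-1) - 4*(-1)) = 0 + (4 + 4) = 0 + 8 = 8)
-(t(4) + 3*(-2))*q(-5, v(-1)) = -(8 + 3*(-2))*(3*(-5) + 3*(3*(-1))) = -(8 - 6)*(-15 + 3*(-3)) = -2*(-15 - 9) = -2*(-24) = -1*(-48) = 48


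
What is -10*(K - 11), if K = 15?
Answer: -40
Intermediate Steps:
-10*(K - 11) = -10*(15 - 11) = -10*4 = -40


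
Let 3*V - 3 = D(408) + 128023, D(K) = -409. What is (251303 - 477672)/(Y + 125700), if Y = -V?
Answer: -17413/6397 ≈ -2.7221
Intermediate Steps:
V = 42539 (V = 1 + (-409 + 128023)/3 = 1 + (⅓)*127614 = 1 + 42538 = 42539)
Y = -42539 (Y = -1*42539 = -42539)
(251303 - 477672)/(Y + 125700) = (251303 - 477672)/(-42539 + 125700) = -226369/83161 = -226369*1/83161 = -17413/6397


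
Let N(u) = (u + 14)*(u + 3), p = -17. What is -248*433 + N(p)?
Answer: -107342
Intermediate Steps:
N(u) = (3 + u)*(14 + u) (N(u) = (14 + u)*(3 + u) = (3 + u)*(14 + u))
-248*433 + N(p) = -248*433 + (42 + (-17)² + 17*(-17)) = -107384 + (42 + 289 - 289) = -107384 + 42 = -107342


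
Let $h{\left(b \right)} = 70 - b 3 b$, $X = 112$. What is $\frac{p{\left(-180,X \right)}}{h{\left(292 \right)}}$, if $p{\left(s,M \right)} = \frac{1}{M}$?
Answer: $- \frac{1}{28640864} \approx -3.4915 \cdot 10^{-8}$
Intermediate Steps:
$h{\left(b \right)} = 70 - 3 b^{2}$ ($h{\left(b \right)} = 70 - 3 b b = 70 - 3 b^{2}$)
$\frac{p{\left(-180,X \right)}}{h{\left(292 \right)}} = \frac{1}{112 \left(70 - 3 \cdot 292^{2}\right)} = \frac{1}{112 \left(70 - 255792\right)} = \frac{1}{112 \left(-255722\right)} = \frac{1}{112} \left(- \frac{1}{255722}\right) = - \frac{1}{28640864}$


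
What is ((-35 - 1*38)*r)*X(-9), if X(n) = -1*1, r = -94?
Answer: -6862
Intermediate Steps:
X(n) = -1
((-35 - 1*38)*r)*X(-9) = ((-35 - 1*38)*(-94))*(-1) = ((-35 - 38)*(-94))*(-1) = -73*(-94)*(-1) = 6862*(-1) = -6862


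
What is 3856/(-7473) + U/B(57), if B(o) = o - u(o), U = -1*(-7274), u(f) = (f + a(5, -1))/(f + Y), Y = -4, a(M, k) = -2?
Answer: 1434784505/11082459 ≈ 129.46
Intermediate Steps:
u(f) = (-2 + f)/(-4 + f) (u(f) = (f - 2)/(f - 4) = (-2 + f)/(-4 + f))
U = 7274
B(o) = o - (-2 + o)/(-4 + o)
3856/(-7473) + U/B(57) = 3856/(-7473) + 7274/(((2 - 1*57 + 57*(-4 + 57))/(-4 + 57))) = 3856*(-1/7473) + 7274/(((2 - 57 + 57*53)/53)) = -3856/7473 + 7274/(((2 - 57 + 3021)/53)) = -3856/7473 + 7274/(((1/53)*2966)) = -3856/7473 + 7274/(2966/53) = -3856/7473 + 7274*(53/2966) = -3856/7473 + 192761/1483 = 1434784505/11082459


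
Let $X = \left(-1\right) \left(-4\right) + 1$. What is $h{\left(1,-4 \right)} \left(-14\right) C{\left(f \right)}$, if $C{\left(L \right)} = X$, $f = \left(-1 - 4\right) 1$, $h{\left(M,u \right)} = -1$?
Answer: $70$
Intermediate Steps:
$f = -5$ ($f = \left(-5\right) 1 = -5$)
$X = 5$ ($X = 4 + 1 = 5$)
$C{\left(L \right)} = 5$
$h{\left(1,-4 \right)} \left(-14\right) C{\left(f \right)} = \left(-1\right) \left(-14\right) 5 = 14 \cdot 5 = 70$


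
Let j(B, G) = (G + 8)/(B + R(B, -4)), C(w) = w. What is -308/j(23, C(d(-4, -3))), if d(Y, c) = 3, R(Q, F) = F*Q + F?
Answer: 2044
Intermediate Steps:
R(Q, F) = F + F*Q
j(B, G) = (8 + G)/(-4 - 3*B) (j(B, G) = (G + 8)/(B - 4*(1 + B)) = (8 + G)/(B + (-4 - 4*B)) = (8 + G)/(-4 - 3*B))
-308/j(23, C(d(-4, -3))) = -308*(-4 - 3*23)/(8 + 3) = -308/(11/(-4 - 69)) = -308/(11/(-73)) = -308/((-1/73*11)) = -308/(-11/73) = -308*(-73/11) = 2044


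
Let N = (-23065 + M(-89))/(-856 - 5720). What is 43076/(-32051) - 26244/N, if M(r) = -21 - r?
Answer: -5532369634516/737076847 ≈ -7505.8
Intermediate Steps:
N = 22997/6576 (N = (-23065 + (-21 - 1*(-89)))/(-856 - 5720) = (-23065 + (-21 + 89))/(-6576) = (-23065 + 68)*(-1/6576) = -22997*(-1/6576) = 22997/6576 ≈ 3.4971)
43076/(-32051) - 26244/N = 43076/(-32051) - 26244/22997/6576 = 43076*(-1/32051) - 26244*6576/22997 = -43076/32051 - 172580544/22997 = -5532369634516/737076847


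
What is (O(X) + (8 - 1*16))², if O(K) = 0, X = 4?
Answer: 64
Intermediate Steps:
(O(X) + (8 - 1*16))² = (0 + (8 - 1*16))² = (0 + (8 - 16))² = (0 - 8)² = (-8)² = 64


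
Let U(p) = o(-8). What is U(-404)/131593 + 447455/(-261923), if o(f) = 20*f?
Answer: -58923853495/34467233339 ≈ -1.7096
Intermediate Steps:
U(p) = -160 (U(p) = 20*(-8) = -160)
U(-404)/131593 + 447455/(-261923) = -160/131593 + 447455/(-261923) = -160*1/131593 + 447455*(-1/261923) = -160/131593 - 447455/261923 = -58923853495/34467233339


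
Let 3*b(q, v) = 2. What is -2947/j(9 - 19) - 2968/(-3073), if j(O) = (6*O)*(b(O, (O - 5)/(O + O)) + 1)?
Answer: 1336133/43900 ≈ 30.436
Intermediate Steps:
b(q, v) = ⅔ (b(q, v) = (⅓)*2 = ⅔)
j(O) = 10*O (j(O) = (6*O)*(⅔ + 1) = (6*O)*(5/3) = 10*O)
-2947/j(9 - 19) - 2968/(-3073) = -2947*1/(10*(9 - 19)) - 2968/(-3073) = -2947/(10*(-10)) - 2968*(-1/3073) = -2947/(-100) + 424/439 = -2947*(-1/100) + 424/439 = 2947/100 + 424/439 = 1336133/43900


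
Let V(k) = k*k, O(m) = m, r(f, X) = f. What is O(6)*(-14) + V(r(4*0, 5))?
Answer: -84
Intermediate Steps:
V(k) = k**2
O(6)*(-14) + V(r(4*0, 5)) = 6*(-14) + (4*0)**2 = -84 + 0**2 = -84 + 0 = -84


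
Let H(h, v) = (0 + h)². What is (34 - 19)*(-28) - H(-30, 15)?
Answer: -1320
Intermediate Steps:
H(h, v) = h²
(34 - 19)*(-28) - H(-30, 15) = (34 - 19)*(-28) - 1*(-30)² = 15*(-28) - 1*900 = -420 - 900 = -1320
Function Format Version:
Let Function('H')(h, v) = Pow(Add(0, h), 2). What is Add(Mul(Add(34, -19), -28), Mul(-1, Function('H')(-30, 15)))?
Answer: -1320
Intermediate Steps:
Function('H')(h, v) = Pow(h, 2)
Add(Mul(Add(34, -19), -28), Mul(-1, Function('H')(-30, 15))) = Add(Mul(Add(34, -19), -28), Mul(-1, Pow(-30, 2))) = Add(Mul(15, -28), Mul(-1, 900)) = Add(-420, -900) = -1320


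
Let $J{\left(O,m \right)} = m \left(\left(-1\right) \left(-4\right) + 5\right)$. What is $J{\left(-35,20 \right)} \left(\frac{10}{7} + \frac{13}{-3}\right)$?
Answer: $- \frac{3660}{7} \approx -522.86$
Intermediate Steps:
$J{\left(O,m \right)} = 9 m$ ($J{\left(O,m \right)} = m \left(4 + 5\right) = m 9 = 9 m$)
$J{\left(-35,20 \right)} \left(\frac{10}{7} + \frac{13}{-3}\right) = 9 \cdot 20 \left(\frac{10}{7} + \frac{13}{-3}\right) = 180 \left(10 \cdot \frac{1}{7} + 13 \left(- \frac{1}{3}\right)\right) = 180 \left(\frac{10}{7} - \frac{13}{3}\right) = 180 \left(- \frac{61}{21}\right) = - \frac{3660}{7}$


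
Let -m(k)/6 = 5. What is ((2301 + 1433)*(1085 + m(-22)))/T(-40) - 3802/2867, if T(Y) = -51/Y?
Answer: 451766757698/146217 ≈ 3.0897e+6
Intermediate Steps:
m(k) = -30 (m(k) = -6*5 = -30)
((2301 + 1433)*(1085 + m(-22)))/T(-40) - 3802/2867 = ((2301 + 1433)*(1085 - 30))/((-51/(-40))) - 3802/2867 = (3734*1055)/((-51*(-1/40))) - 3802*1/2867 = 3939370/(51/40) - 3802/2867 = 3939370*(40/51) - 3802/2867 = 157574800/51 - 3802/2867 = 451766757698/146217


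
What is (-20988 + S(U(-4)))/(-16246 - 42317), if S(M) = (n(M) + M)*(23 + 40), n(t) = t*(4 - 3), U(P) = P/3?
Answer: 7052/19521 ≈ 0.36125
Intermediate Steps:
U(P) = P/3 (U(P) = P*(⅓) = P/3)
n(t) = t (n(t) = t*1 = t)
S(M) = 126*M (S(M) = (M + M)*(23 + 40) = (2*M)*63 = 126*M)
(-20988 + S(U(-4)))/(-16246 - 42317) = (-20988 + 126*((⅓)*(-4)))/(-16246 - 42317) = (-20988 + 126*(-4/3))/(-58563) = (-20988 - 168)*(-1/58563) = -21156*(-1/58563) = 7052/19521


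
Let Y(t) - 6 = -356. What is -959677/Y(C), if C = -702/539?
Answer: 959677/350 ≈ 2741.9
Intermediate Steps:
C = -702/539 (C = -702*1/539 = -702/539 ≈ -1.3024)
Y(t) = -350 (Y(t) = 6 - 356 = -350)
-959677/Y(C) = -959677/(-350) = -959677*(-1/350) = 959677/350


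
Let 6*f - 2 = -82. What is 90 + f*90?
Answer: -1110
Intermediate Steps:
f = -40/3 (f = 1/3 + (1/6)*(-82) = 1/3 - 41/3 = -40/3 ≈ -13.333)
90 + f*90 = 90 - 40/3*90 = 90 - 1200 = -1110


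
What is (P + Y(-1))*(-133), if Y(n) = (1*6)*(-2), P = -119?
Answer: 17423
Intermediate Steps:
Y(n) = -12 (Y(n) = 6*(-2) = -12)
(P + Y(-1))*(-133) = (-119 - 12)*(-133) = -131*(-133) = 17423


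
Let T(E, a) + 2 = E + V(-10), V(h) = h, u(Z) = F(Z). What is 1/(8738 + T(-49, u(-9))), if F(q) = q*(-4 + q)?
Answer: 1/8677 ≈ 0.00011525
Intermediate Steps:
u(Z) = Z*(-4 + Z)
T(E, a) = -12 + E (T(E, a) = -2 + (E - 10) = -2 + (-10 + E) = -12 + E)
1/(8738 + T(-49, u(-9))) = 1/(8738 + (-12 - 49)) = 1/(8738 - 61) = 1/8677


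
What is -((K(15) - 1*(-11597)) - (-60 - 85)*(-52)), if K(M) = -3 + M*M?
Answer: -4279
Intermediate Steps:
K(M) = -3 + M**2
-((K(15) - 1*(-11597)) - (-60 - 85)*(-52)) = -(((-3 + 15**2) - 1*(-11597)) - (-60 - 85)*(-52)) = -(((-3 + 225) + 11597) - (-145)*(-52)) = -((222 + 11597) - 1*7540) = -(11819 - 7540) = -1*4279 = -4279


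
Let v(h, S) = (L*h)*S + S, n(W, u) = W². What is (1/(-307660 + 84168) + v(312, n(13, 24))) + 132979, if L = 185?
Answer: 2209850455375/223492 ≈ 9.8878e+6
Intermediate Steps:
v(h, S) = S + 185*S*h (v(h, S) = (185*h)*S + S = 185*S*h + S = S + 185*S*h)
(1/(-307660 + 84168) + v(312, n(13, 24))) + 132979 = (1/(-307660 + 84168) + 13²*(1 + 185*312)) + 132979 = (1/(-223492) + 169*(1 + 57720)) + 132979 = (-1/223492 + 169*57721) + 132979 = (-1/223492 + 9754849) + 132979 = 2180130712707/223492 + 132979 = 2209850455375/223492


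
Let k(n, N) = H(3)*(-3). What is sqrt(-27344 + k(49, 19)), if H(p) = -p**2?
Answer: I*sqrt(27317) ≈ 165.28*I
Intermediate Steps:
k(n, N) = 27 (k(n, N) = -1*3**2*(-3) = -1*9*(-3) = -9*(-3) = 27)
sqrt(-27344 + k(49, 19)) = sqrt(-27344 + 27) = sqrt(-27317) = I*sqrt(27317)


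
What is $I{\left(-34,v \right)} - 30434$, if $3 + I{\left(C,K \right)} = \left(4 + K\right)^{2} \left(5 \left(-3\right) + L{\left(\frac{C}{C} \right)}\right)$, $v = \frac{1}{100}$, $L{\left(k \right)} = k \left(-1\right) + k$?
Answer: $- \frac{61356403}{2000} \approx -30678.0$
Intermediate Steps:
$L{\left(k \right)} = 0$ ($L{\left(k \right)} = - k + k = 0$)
$v = \frac{1}{100} \approx 0.01$
$I{\left(C,K \right)} = -3 - 15 \left(4 + K\right)^{2}$ ($I{\left(C,K \right)} = -3 + \left(4 + K\right)^{2} \left(5 \left(-3\right) + 0\right) = -3 + \left(4 + K\right)^{2} \left(-15 + 0\right) = -3 + \left(4 + K\right)^{2} \left(-15\right) = -3 - 15 \left(4 + K\right)^{2}$)
$I{\left(-34,v \right)} - 30434 = \left(-3 - 15 \left(4 + \frac{1}{100}\right)^{2}\right) - 30434 = \left(-3 - 15 \left(\frac{401}{100}\right)^{2}\right) - 30434 = \left(-3 - \frac{482403}{2000}\right) - 30434 = - \frac{488403}{2000} - 30434 = - \frac{61356403}{2000}$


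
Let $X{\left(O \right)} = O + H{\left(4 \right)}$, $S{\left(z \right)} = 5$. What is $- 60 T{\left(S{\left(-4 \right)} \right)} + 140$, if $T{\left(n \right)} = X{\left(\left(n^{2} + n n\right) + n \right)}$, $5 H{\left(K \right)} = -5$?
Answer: $-3100$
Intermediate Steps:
$H{\left(K \right)} = -1$ ($H{\left(K \right)} = \frac{1}{5} \left(-5\right) = -1$)
$X{\left(O \right)} = -1 + O$ ($X{\left(O \right)} = O - 1 = -1 + O$)
$T{\left(n \right)} = -1 + n + 2 n^{2}$ ($T{\left(n \right)} = -1 + \left(\left(n^{2} + n n\right) + n\right) = -1 + \left(\left(n^{2} + n^{2}\right) + n\right) = -1 + \left(2 n^{2} + n\right) = -1 + \left(n + 2 n^{2}\right) = -1 + n + 2 n^{2}$)
$- 60 T{\left(S{\left(-4 \right)} \right)} + 140 = - 60 \left(-1 + 5 \left(1 + 2 \cdot 5\right)\right) + 140 = - 60 \left(-1 + 5 \left(1 + 10\right)\right) + 140 = - 60 \left(-1 + 5 \cdot 11\right) + 140 = - 60 \left(-1 + 55\right) + 140 = \left(-60\right) 54 + 140 = -3240 + 140 = -3100$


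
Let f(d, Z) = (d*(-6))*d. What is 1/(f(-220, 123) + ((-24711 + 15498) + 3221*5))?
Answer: -1/283508 ≈ -3.5272e-6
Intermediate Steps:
f(d, Z) = -6*d² (f(d, Z) = (-6*d)*d = -6*d²)
1/(f(-220, 123) + ((-24711 + 15498) + 3221*5)) = 1/(-6*(-220)² + ((-24711 + 15498) + 3221*5)) = 1/(-6*48400 + (-9213 + 16105)) = 1/(-290400 + 6892) = 1/(-283508) = -1/283508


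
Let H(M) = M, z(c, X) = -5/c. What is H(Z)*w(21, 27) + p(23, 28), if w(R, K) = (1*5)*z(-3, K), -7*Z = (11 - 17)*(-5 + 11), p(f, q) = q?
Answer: 496/7 ≈ 70.857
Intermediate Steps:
Z = 36/7 (Z = -(11 - 17)*(-5 + 11)/7 = -(-6)*6/7 = -⅐*(-36) = 36/7 ≈ 5.1429)
w(R, K) = 25/3 (w(R, K) = (1*5)*(-5/(-3)) = 5*(-5*(-⅓)) = 5*(5/3) = 25/3)
H(Z)*w(21, 27) + p(23, 28) = (36/7)*(25/3) + 28 = 300/7 + 28 = 496/7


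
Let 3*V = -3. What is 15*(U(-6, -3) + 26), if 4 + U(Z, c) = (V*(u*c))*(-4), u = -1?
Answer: 510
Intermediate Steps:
V = -1 (V = (⅓)*(-3) = -1)
U(Z, c) = -4 - 4*c (U(Z, c) = -4 - (-1)*c*(-4) = -4 + c*(-4) = -4 - 4*c)
15*(U(-6, -3) + 26) = 15*((-4 - 4*(-3)) + 26) = 15*((-4 + 12) + 26) = 15*(8 + 26) = 15*34 = 510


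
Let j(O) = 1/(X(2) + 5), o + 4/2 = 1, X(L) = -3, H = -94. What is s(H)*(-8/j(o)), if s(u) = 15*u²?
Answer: -2120640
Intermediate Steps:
o = -1 (o = -2 + 1 = -1)
j(O) = ½ (j(O) = 1/(-3 + 5) = 1/2 = ½)
s(H)*(-8/j(o)) = (15*(-94)²)*(-8/½) = (15*8836)*(-8*2) = 132540*(-16) = -2120640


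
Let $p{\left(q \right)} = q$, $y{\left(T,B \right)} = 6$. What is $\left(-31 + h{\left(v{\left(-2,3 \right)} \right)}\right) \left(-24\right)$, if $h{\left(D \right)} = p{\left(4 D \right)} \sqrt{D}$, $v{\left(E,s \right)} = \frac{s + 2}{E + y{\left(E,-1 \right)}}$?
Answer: $744 - 60 \sqrt{5} \approx 609.84$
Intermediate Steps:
$v{\left(E,s \right)} = \frac{2 + s}{6 + E}$ ($v{\left(E,s \right)} = \frac{s + 2}{E + 6} = \frac{2 + s}{6 + E}$)
$h{\left(D \right)} = 4 D^{\frac{3}{2}}$ ($h{\left(D \right)} = 4 D \sqrt{D} = 4 D^{\frac{3}{2}}$)
$\left(-31 + h{\left(v{\left(-2,3 \right)} \right)}\right) \left(-24\right) = \left(-31 + 4 \left(\frac{2 + 3}{6 - 2}\right)^{\frac{3}{2}}\right) \left(-24\right) = \left(-31 + 4 \left(\frac{1}{4} \cdot 5\right)^{\frac{3}{2}}\right) \left(-24\right) = \left(-31 + 4 \left(\frac{5}{4}\right)^{\frac{3}{2}}\right) \left(-24\right) = \left(-31 + 4 \frac{5 \sqrt{5}}{8}\right) \left(-24\right) = \left(-31 + \frac{5 \sqrt{5}}{2}\right) \left(-24\right) = 744 - 60 \sqrt{5}$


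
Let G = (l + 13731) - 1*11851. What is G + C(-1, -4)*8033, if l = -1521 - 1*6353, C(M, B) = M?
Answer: -14027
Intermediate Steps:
l = -7874 (l = -1521 - 6353 = -7874)
G = -5994 (G = (-7874 + 13731) - 1*11851 = 5857 - 11851 = -5994)
G + C(-1, -4)*8033 = -5994 - 1*8033 = -5994 - 8033 = -14027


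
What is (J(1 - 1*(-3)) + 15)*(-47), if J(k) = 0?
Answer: -705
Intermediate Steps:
(J(1 - 1*(-3)) + 15)*(-47) = (0 + 15)*(-47) = 15*(-47) = -705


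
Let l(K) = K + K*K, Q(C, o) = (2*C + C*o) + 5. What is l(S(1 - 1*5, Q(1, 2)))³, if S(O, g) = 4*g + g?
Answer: 8869743000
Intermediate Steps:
Q(C, o) = 5 + 2*C + C*o
S(O, g) = 5*g
l(K) = K + K²
l(S(1 - 1*5, Q(1, 2)))³ = ((5*(5 + 2*1 + 1*2))*(1 + 5*(5 + 2*1 + 1*2)))³ = ((5*(5 + 2 + 2))*(1 + 5*(5 + 2 + 2)))³ = ((5*9)*(1 + 5*9))³ = (45*(1 + 45))³ = (45*46)³ = 2070³ = 8869743000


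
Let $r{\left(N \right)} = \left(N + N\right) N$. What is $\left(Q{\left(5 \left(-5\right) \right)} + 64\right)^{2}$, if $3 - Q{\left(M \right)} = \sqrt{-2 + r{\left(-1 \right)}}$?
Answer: $4489$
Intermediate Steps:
$r{\left(N \right)} = 2 N^{2}$ ($r{\left(N \right)} = 2 N N = 2 N^{2}$)
$Q{\left(M \right)} = 3$ ($Q{\left(M \right)} = 3 - \sqrt{-2 + 2 \left(-1\right)^{2}} = 3 - \sqrt{-2 + 2 \cdot 1} = 3 - \sqrt{-2 + 2} = 3 - \sqrt{0} = 3 - 0 = 3 + 0 = 3$)
$\left(Q{\left(5 \left(-5\right) \right)} + 64\right)^{2} = \left(3 + 64\right)^{2} = 67^{2} = 4489$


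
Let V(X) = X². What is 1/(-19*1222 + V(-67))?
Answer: -1/18729 ≈ -5.3393e-5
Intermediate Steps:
1/(-19*1222 + V(-67)) = 1/(-19*1222 + (-67)²) = 1/(-23218 + 4489) = 1/(-18729) = -1/18729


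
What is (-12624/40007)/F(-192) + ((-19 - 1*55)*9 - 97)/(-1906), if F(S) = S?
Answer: 61301321/152506684 ≈ 0.40196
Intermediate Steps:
(-12624/40007)/F(-192) + ((-19 - 1*55)*9 - 97)/(-1906) = -12624/40007/(-192) + ((-19 - 1*55)*9 - 97)/(-1906) = -12624*1/40007*(-1/192) + ((-19 - 55)*9 - 97)*(-1/1906) = -12624/40007*(-1/192) + (-74*9 - 97)*(-1/1906) = 263/160028 + (-666 - 97)*(-1/1906) = 263/160028 - 763*(-1/1906) = 263/160028 + 763/1906 = 61301321/152506684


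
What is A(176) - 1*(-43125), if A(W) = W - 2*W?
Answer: 42949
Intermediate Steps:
A(W) = -W
A(176) - 1*(-43125) = -1*176 - 1*(-43125) = -176 + 43125 = 42949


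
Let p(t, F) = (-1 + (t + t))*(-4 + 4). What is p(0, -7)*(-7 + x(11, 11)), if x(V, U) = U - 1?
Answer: 0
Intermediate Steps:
x(V, U) = -1 + U
p(t, F) = 0 (p(t, F) = (-1 + 2*t)*0 = 0)
p(0, -7)*(-7 + x(11, 11)) = 0*(-7 + (-1 + 11)) = 0*(-7 + 10) = 0*3 = 0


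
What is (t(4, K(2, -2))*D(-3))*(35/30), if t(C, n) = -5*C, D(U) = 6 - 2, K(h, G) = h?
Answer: -280/3 ≈ -93.333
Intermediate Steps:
D(U) = 4
(t(4, K(2, -2))*D(-3))*(35/30) = (-5*4*4)*(35/30) = (-20*4)*(35*(1/30)) = -80*7/6 = -280/3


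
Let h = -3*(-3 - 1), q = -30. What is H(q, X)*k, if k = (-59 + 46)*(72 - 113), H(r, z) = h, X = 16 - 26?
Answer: 6396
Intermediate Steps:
X = -10
h = 12 (h = -3*(-4) = 12)
H(r, z) = 12
k = 533 (k = -13*(-41) = 533)
H(q, X)*k = 12*533 = 6396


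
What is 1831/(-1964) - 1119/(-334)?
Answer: 793081/327988 ≈ 2.4180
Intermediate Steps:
1831/(-1964) - 1119/(-334) = 1831*(-1/1964) - 1119*(-1/334) = -1831/1964 + 1119/334 = 793081/327988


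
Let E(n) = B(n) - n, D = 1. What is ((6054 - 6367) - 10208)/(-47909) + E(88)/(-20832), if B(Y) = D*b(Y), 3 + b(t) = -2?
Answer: 2404613/10731616 ≈ 0.22407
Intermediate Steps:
b(t) = -5 (b(t) = -3 - 2 = -5)
B(Y) = -5 (B(Y) = 1*(-5) = -5)
E(n) = -5 - n
((6054 - 6367) - 10208)/(-47909) + E(88)/(-20832) = ((6054 - 6367) - 10208)/(-47909) + (-5 - 1*88)/(-20832) = (-313 - 10208)*(-1/47909) + (-5 - 88)*(-1/20832) = -10521*(-1/47909) - 93*(-1/20832) = 10521/47909 + 1/224 = 2404613/10731616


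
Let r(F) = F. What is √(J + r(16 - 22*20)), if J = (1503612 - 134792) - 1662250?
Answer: 19*I*√814 ≈ 542.08*I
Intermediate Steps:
J = -293430 (J = 1368820 - 1662250 = -293430)
√(J + r(16 - 22*20)) = √(-293430 + (16 - 22*20)) = √(-293430 + (16 - 440)) = √(-293430 - 424) = √(-293854) = 19*I*√814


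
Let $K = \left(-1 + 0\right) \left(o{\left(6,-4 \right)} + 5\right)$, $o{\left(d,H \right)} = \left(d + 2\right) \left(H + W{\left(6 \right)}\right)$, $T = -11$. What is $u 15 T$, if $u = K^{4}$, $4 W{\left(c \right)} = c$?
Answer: $-8353125$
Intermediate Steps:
$W{\left(c \right)} = \frac{c}{4}$
$o{\left(d,H \right)} = \left(2 + d\right) \left(\frac{3}{2} + H\right)$ ($o{\left(d,H \right)} = \left(d + 2\right) \left(H + \frac{1}{4} \cdot 6\right) = \left(2 + d\right) \left(H + \frac{3}{2}\right) = \left(2 + d\right) \left(\frac{3}{2} + H\right)$)
$K = 15$ ($K = \left(-1 + 0\right) \left(\left(3 + 2 \left(-4\right) + \frac{3}{2} \cdot 6 - 24\right) + 5\right) = - (\left(3 - 8 + 9 - 24\right) + 5) = - (-20 + 5) = \left(-1\right) \left(-15\right) = 15$)
$u = 50625$ ($u = 15^{4} = 50625$)
$u 15 T = 50625 \cdot 15 \left(-11\right) = 759375 \left(-11\right) = -8353125$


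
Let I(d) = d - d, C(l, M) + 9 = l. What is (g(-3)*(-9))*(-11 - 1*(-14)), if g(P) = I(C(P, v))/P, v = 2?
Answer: 0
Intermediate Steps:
C(l, M) = -9 + l
I(d) = 0
g(P) = 0 (g(P) = 0/P = 0)
(g(-3)*(-9))*(-11 - 1*(-14)) = (0*(-9))*(-11 - 1*(-14)) = 0*(-11 + 14) = 0*3 = 0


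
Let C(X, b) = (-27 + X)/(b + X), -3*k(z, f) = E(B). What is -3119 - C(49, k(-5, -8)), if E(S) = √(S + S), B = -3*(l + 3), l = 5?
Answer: -22519295/7219 - 88*I*√3/7219 ≈ -3119.4 - 0.021114*I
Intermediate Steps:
B = -24 (B = -3*(5 + 3) = -3*8 = -24)
E(S) = √2*√S (E(S) = √(2*S) = √2*√S)
k(z, f) = -4*I*√3/3 (k(z, f) = -√2*√(-24)/3 = -√2*2*I*√6/3 = -4*I*√3/3)
C(X, b) = (-27 + X)/(X + b)
-3119 - C(49, k(-5, -8)) = -3119 - (-27 + 49)/(49 - 4*I*√3/3) = -3119 - 22/(49 - 4*I*√3/3)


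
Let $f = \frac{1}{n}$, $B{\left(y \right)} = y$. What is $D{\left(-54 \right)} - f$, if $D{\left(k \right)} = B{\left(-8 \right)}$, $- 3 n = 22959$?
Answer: $- \frac{61223}{7653} \approx -7.9999$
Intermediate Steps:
$n = -7653$ ($n = \left(- \frac{1}{3}\right) 22959 = -7653$)
$D{\left(k \right)} = -8$
$f = - \frac{1}{7653}$ ($f = \frac{1}{-7653} = - \frac{1}{7653} \approx -0.00013067$)
$D{\left(-54 \right)} - f = -8 - - \frac{1}{7653} = -8 + \frac{1}{7653} = - \frac{61223}{7653}$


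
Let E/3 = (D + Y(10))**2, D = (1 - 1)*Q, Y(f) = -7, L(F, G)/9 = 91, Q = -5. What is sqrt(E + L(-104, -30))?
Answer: sqrt(966) ≈ 31.081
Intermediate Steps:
L(F, G) = 819 (L(F, G) = 9*91 = 819)
D = 0 (D = (1 - 1)*(-5) = 0*(-5) = 0)
E = 147 (E = 3*(0 - 7)**2 = 3*(-7)**2 = 3*49 = 147)
sqrt(E + L(-104, -30)) = sqrt(147 + 819) = sqrt(966)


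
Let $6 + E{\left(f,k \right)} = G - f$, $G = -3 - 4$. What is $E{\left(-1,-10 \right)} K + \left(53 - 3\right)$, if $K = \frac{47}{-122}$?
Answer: $\frac{3332}{61} \approx 54.623$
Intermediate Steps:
$G = -7$ ($G = -3 - 4 = -7$)
$E{\left(f,k \right)} = -13 - f$ ($E{\left(f,k \right)} = -6 - \left(7 + f\right) = -13 - f$)
$K = - \frac{47}{122}$ ($K = 47 \left(- \frac{1}{122}\right) = - \frac{47}{122} \approx -0.38525$)
$E{\left(-1,-10 \right)} K + \left(53 - 3\right) = \left(-13 - -1\right) \left(- \frac{47}{122}\right) + \left(53 - 3\right) = \left(-13 + 1\right) \left(- \frac{47}{122}\right) + 50 = \left(-12\right) \left(- \frac{47}{122}\right) + 50 = \frac{282}{61} + 50 = \frac{3332}{61}$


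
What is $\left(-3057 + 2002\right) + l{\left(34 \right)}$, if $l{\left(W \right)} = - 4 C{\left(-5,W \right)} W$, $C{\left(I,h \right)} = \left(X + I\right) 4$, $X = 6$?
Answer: $-1599$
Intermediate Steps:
$C{\left(I,h \right)} = 24 + 4 I$ ($C{\left(I,h \right)} = \left(6 + I\right) 4 = 24 + 4 I$)
$l{\left(W \right)} = - 16 W$ ($l{\left(W \right)} = - 4 \left(24 + 4 \left(-5\right)\right) W = - 4 \left(24 - 20\right) W = \left(-4\right) 4 W = - 16 W$)
$\left(-3057 + 2002\right) + l{\left(34 \right)} = \left(-3057 + 2002\right) - 544 = -1055 - 544 = -1599$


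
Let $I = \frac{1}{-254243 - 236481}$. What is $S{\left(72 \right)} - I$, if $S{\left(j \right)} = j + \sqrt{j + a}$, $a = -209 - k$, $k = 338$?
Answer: $\frac{35332129}{490724} + 5 i \sqrt{19} \approx 72.0 + 21.794 i$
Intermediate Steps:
$a = -547$ ($a = -209 - 338 = -547$)
$S{\left(j \right)} = j + \sqrt{-547 + j}$ ($S{\left(j \right)} = j + \sqrt{j - 547} = j + \sqrt{-547 + j}$)
$I = - \frac{1}{490724}$ ($I = \frac{1}{-490724} = - \frac{1}{490724} \approx -2.0378 \cdot 10^{-6}$)
$S{\left(72 \right)} - I = \left(72 + \sqrt{-547 + 72}\right) - - \frac{1}{490724} = \left(72 + \sqrt{-475}\right) + \frac{1}{490724} = \left(72 + 5 i \sqrt{19}\right) + \frac{1}{490724} = \frac{35332129}{490724} + 5 i \sqrt{19}$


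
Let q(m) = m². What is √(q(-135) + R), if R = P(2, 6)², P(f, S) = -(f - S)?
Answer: √18241 ≈ 135.06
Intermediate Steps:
P(f, S) = S - f
R = 16 (R = (6 - 1*2)² = (6 - 2)² = 4² = 16)
√(q(-135) + R) = √((-135)² + 16) = √(18225 + 16) = √18241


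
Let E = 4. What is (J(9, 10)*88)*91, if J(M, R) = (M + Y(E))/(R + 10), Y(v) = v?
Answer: 26026/5 ≈ 5205.2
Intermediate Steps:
J(M, R) = (4 + M)/(10 + R) (J(M, R) = (M + 4)/(R + 10) = (4 + M)/(10 + R))
(J(9, 10)*88)*91 = (((4 + 9)/(10 + 10))*88)*91 = ((13/20)*88)*91 = (286/5)*91 = 26026/5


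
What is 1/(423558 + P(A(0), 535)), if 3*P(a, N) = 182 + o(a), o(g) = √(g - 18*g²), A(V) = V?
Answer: 3/1270856 ≈ 2.3606e-6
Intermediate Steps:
P(a, N) = 182/3 + √(a*(1 - 18*a))/3 (P(a, N) = (182 + √(a*(1 - 18*a)))/3 = 182/3 + √(a*(1 - 18*a))/3)
1/(423558 + P(A(0), 535)) = 1/(423558 + (182/3 + √(0*(1 - 18*0))/3)) = 1/(423558 + (182/3 + √(0*(1 + 0))/3)) = 1/(423558 + (182/3 + √(0*1)/3)) = 1/(423558 + (182/3 + √0/3)) = 1/(423558 + (182/3 + (⅓)*0)) = 1/(423558 + (182/3 + 0)) = 1/(423558 + 182/3) = 1/(1270856/3) = 3/1270856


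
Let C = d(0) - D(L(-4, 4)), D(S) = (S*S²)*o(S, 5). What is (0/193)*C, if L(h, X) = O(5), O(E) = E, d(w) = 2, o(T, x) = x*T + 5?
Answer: 0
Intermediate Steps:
o(T, x) = 5 + T*x (o(T, x) = T*x + 5 = 5 + T*x)
L(h, X) = 5
D(S) = S³*(5 + 5*S) (D(S) = (S*S²)*(5 + S*5) = S³*(5 + 5*S))
C = -3748 (C = 2 - 5*5³*(1 + 5) = 2 - 5*125*6 = 2 - 1*3750 = 2 - 3750 = -3748)
(0/193)*C = (0/193)*(-3748) = (0*(1/193))*(-3748) = 0*(-3748) = 0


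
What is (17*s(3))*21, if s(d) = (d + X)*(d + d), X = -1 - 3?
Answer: -2142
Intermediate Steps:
X = -4
s(d) = 2*d*(-4 + d) (s(d) = (d - 4)*(d + d) = (-4 + d)*(2*d) = 2*d*(-4 + d))
(17*s(3))*21 = (17*(2*3*(-4 + 3)))*21 = (17*(2*3*(-1)))*21 = (17*(-6))*21 = -102*21 = -2142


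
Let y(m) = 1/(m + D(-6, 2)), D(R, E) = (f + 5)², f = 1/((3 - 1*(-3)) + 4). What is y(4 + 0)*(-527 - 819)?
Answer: -134600/3001 ≈ -44.852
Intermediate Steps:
f = ⅒ (f = 1/((3 + 3) + 4) = 1/(6 + 4) = 1/10 = ⅒ ≈ 0.10000)
D(R, E) = 2601/100 (D(R, E) = (⅒ + 5)² = (51/10)² = 2601/100)
y(m) = 1/(2601/100 + m) (y(m) = 1/(m + 2601/100) = 1/(2601/100 + m))
y(4 + 0)*(-527 - 819) = (100/(2601 + 100*(4 + 0)))*(-527 - 819) = (100/(2601 + 100*4))*(-1346) = (100/(2601 + 400))*(-1346) = (100/3001)*(-1346) = -134600/3001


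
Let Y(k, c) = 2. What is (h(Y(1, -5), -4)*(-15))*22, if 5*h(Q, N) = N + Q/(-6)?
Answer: 286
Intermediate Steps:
h(Q, N) = -Q/30 + N/5 (h(Q, N) = (N + Q/(-6))/5 = (N + Q*(-⅙))/5 = (N - Q/6)/5 = -Q/30 + N/5)
(h(Y(1, -5), -4)*(-15))*22 = ((-1/30*2 + (⅕)*(-4))*(-15))*22 = ((-1/15 - ⅘)*(-15))*22 = -13/15*(-15)*22 = 13*22 = 286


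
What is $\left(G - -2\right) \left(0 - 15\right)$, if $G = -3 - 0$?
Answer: $15$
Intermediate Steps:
$G = -3$ ($G = -3 + 0 = -3$)
$\left(G - -2\right) \left(0 - 15\right) = \left(-3 - -2\right) \left(0 - 15\right) = \left(-3 + 2\right) \left(0 - 15\right) = \left(-1\right) \left(-15\right) = 15$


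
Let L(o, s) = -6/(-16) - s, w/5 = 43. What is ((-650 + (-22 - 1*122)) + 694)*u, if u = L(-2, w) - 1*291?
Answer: 101125/2 ≈ 50563.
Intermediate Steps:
w = 215 (w = 5*43 = 215)
L(o, s) = 3/8 - s (L(o, s) = -6*(-1/16) - s = 3/8 - s)
u = -4045/8 (u = (3/8 - 1*215) - 1*291 = (3/8 - 215) - 291 = -1717/8 - 291 = -4045/8 ≈ -505.63)
((-650 + (-22 - 1*122)) + 694)*u = ((-650 + (-22 - 1*122)) + 694)*(-4045/8) = ((-650 + (-22 - 122)) + 694)*(-4045/8) = ((-650 - 144) + 694)*(-4045/8) = (-794 + 694)*(-4045/8) = -100*(-4045/8) = 101125/2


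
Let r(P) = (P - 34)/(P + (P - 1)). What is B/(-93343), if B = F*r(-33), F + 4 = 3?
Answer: 1/93343 ≈ 1.0713e-5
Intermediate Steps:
F = -1 (F = -4 + 3 = -1)
r(P) = (-34 + P)/(-1 + 2*P) (r(P) = (-34 + P)/(P + (-1 + P)) = (-34 + P)/(-1 + 2*P))
B = -1 (B = -(-34 - 33)/(-1 + 2*(-33)) = -(-67)/(-1 - 66) = -(-67)/(-67) = -(-1)*(-67)/67 = -1*1 = -1)
B/(-93343) = -1/(-93343) = -1*(-1/93343) = 1/93343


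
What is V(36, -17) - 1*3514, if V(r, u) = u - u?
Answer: -3514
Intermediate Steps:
V(r, u) = 0
V(36, -17) - 1*3514 = 0 - 1*3514 = 0 - 3514 = -3514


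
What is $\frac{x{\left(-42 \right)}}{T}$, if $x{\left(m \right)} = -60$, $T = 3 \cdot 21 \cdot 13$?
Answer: $- \frac{20}{273} \approx -0.07326$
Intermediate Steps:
$T = 819$ ($T = 63 \cdot 13 = 819$)
$\frac{x{\left(-42 \right)}}{T} = - \frac{60}{819} = \left(-60\right) \frac{1}{819} = - \frac{20}{273}$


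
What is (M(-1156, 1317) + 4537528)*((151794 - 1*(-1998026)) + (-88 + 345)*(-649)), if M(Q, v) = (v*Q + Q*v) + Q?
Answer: 2957621313636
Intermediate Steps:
M(Q, v) = Q + 2*Q*v (M(Q, v) = (Q*v + Q*v) + Q = 2*Q*v + Q = Q + 2*Q*v)
(M(-1156, 1317) + 4537528)*((151794 - 1*(-1998026)) + (-88 + 345)*(-649)) = (-1156*(1 + 2*1317) + 4537528)*((151794 - 1*(-1998026)) + (-88 + 345)*(-649)) = (-1156*(1 + 2634) + 4537528)*((151794 + 1998026) + 257*(-649)) = (-1156*2635 + 4537528)*(2149820 - 166793) = (-3046060 + 4537528)*1983027 = 1491468*1983027 = 2957621313636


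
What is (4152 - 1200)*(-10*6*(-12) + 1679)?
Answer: 7081848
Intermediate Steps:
(4152 - 1200)*(-10*6*(-12) + 1679) = 2952*(-60*(-12) + 1679) = 2952*(720 + 1679) = 2952*2399 = 7081848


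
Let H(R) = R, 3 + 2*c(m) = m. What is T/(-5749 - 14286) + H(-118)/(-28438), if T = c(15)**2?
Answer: 11359/4828435 ≈ 0.0023525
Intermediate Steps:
c(m) = -3/2 + m/2
T = 36 (T = (-3/2 + (1/2)*15)**2 = (-3/2 + 15/2)**2 = 6**2 = 36)
T/(-5749 - 14286) + H(-118)/(-28438) = 36/(-5749 - 14286) - 118/(-28438) = 36/(-20035) - 118*(-1/28438) = 36*(-1/20035) + 1/241 = -36/20035 + 1/241 = 11359/4828435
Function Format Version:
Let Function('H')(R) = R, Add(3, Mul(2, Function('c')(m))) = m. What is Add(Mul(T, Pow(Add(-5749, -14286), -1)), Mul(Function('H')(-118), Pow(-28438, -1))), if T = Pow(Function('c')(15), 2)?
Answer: Rational(11359, 4828435) ≈ 0.0023525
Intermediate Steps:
Function('c')(m) = Add(Rational(-3, 2), Mul(Rational(1, 2), m))
T = 36 (T = Pow(Add(Rational(-3, 2), Mul(Rational(1, 2), 15)), 2) = Pow(Add(Rational(-3, 2), Rational(15, 2)), 2) = Pow(6, 2) = 36)
Add(Mul(T, Pow(Add(-5749, -14286), -1)), Mul(Function('H')(-118), Pow(-28438, -1))) = Add(Mul(36, Pow(Add(-5749, -14286), -1)), Mul(-118, Pow(-28438, -1))) = Add(Mul(36, Pow(-20035, -1)), Mul(-118, Rational(-1, 28438))) = Add(Mul(36, Rational(-1, 20035)), Rational(1, 241)) = Add(Rational(-36, 20035), Rational(1, 241)) = Rational(11359, 4828435)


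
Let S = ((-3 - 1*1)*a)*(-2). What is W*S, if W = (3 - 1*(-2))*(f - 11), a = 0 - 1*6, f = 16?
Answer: -1200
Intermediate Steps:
a = -6 (a = 0 - 6 = -6)
W = 25 (W = (3 - 1*(-2))*(16 - 11) = (3 + 2)*5 = 5*5 = 25)
S = -48 (S = ((-3 - 1*1)*(-6))*(-2) = ((-3 - 1)*(-6))*(-2) = -4*(-6)*(-2) = 24*(-2) = -48)
W*S = 25*(-48) = -1200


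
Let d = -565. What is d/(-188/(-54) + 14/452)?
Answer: -3447630/21433 ≈ -160.86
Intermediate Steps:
d/(-188/(-54) + 14/452) = -565/(-188/(-54) + 14/452) = -565/(-188*(-1/54) + 14*(1/452)) = -565/(94/27 + 7/226) = -565/21433/6102 = -565*6102/21433 = -3447630/21433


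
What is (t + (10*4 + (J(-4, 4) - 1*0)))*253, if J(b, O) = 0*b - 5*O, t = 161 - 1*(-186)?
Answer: 92851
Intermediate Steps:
t = 347 (t = 161 + 186 = 347)
J(b, O) = -5*O (J(b, O) = 0 - 5*O = -5*O)
(t + (10*4 + (J(-4, 4) - 1*0)))*253 = (347 + (10*4 + (-5*4 - 1*0)))*253 = (347 + (40 + (-20 + 0)))*253 = (347 + (40 - 20))*253 = (347 + 20)*253 = 367*253 = 92851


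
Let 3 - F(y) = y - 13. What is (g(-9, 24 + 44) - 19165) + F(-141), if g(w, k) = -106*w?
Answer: -18054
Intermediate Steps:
F(y) = 16 - y (F(y) = 3 - (y - 13) = 3 - (-13 + y) = 3 + (13 - y) = 16 - y)
(g(-9, 24 + 44) - 19165) + F(-141) = (-106*(-9) - 19165) + (16 - 1*(-141)) = (954 - 19165) + (16 + 141) = -18211 + 157 = -18054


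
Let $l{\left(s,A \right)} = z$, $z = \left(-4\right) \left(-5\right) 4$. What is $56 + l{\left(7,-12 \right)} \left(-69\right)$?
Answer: $-5464$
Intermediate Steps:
$z = 80$ ($z = 20 \cdot 4 = 80$)
$l{\left(s,A \right)} = 80$
$56 + l{\left(7,-12 \right)} \left(-69\right) = 56 + 80 \left(-69\right) = 56 - 5520 = -5464$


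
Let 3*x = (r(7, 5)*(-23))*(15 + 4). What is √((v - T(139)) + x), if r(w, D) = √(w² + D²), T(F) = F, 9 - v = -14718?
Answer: √(131292 - 1311*√74)/3 ≈ 115.48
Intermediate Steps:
v = 14727 (v = 9 - 1*(-14718) = 9 + 14718 = 14727)
r(w, D) = √(D² + w²)
x = -437*√74/3 (x = ((√(5² + 7²)*(-23))*(15 + 4))/3 = ((√(25 + 49)*(-23))*19)/3 = ((√74*(-23))*19)/3 = (-23*√74*19)/3 = (-437*√74)/3 = -437*√74/3 ≈ -1253.1)
√((v - T(139)) + x) = √((14727 - 1*139) - 437*√74/3) = √((14727 - 139) - 437*√74/3) = √(14588 - 437*√74/3)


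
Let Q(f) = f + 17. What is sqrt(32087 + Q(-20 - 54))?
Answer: sqrt(32030) ≈ 178.97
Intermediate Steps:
Q(f) = 17 + f
sqrt(32087 + Q(-20 - 54)) = sqrt(32087 + (17 + (-20 - 54))) = sqrt(32087 + (17 - 74)) = sqrt(32087 - 57) = sqrt(32030)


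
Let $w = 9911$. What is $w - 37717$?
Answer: $-27806$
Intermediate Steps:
$w - 37717 = 9911 - 37717 = -27806$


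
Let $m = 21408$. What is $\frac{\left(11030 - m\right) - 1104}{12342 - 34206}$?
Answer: $\frac{5741}{10932} \approx 0.52516$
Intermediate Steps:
$\frac{\left(11030 - m\right) - 1104}{12342 - 34206} = \frac{\left(11030 - 21408\right) - 1104}{12342 - 34206} = \frac{\left(11030 - 21408\right) - 1104}{-21864} = \left(-10378 - 1104\right) \left(- \frac{1}{21864}\right) = \left(-11482\right) \left(- \frac{1}{21864}\right) = \frac{5741}{10932}$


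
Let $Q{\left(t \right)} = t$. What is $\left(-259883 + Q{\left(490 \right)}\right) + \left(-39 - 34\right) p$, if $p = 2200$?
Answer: $-419993$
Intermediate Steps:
$\left(-259883 + Q{\left(490 \right)}\right) + \left(-39 - 34\right) p = \left(-259883 + 490\right) + \left(-39 - 34\right) 2200 = -259393 - 160600 = -419993$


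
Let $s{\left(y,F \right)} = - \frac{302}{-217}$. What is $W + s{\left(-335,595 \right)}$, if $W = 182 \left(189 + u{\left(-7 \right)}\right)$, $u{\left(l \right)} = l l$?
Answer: $\frac{9399874}{217} \approx 43317.0$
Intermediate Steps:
$u{\left(l \right)} = l^{2}$
$s{\left(y,F \right)} = \frac{302}{217}$ ($s{\left(y,F \right)} = \left(-302\right) \left(- \frac{1}{217}\right) = \frac{302}{217}$)
$W = 43316$ ($W = 182 \left(189 + \left(-7\right)^{2}\right) = 182 \left(189 + 49\right) = 182 \cdot 238 = 43316$)
$W + s{\left(-335,595 \right)} = 43316 + \frac{302}{217} = \frac{9399874}{217}$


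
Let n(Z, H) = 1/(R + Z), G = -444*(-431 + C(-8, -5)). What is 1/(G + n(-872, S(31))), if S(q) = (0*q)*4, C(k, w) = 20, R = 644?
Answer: 228/41606351 ≈ 5.4799e-6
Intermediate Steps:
S(q) = 0 (S(q) = 0*4 = 0)
G = 182484 (G = -444*(-431 + 20) = -444*(-411) = 182484)
n(Z, H) = 1/(644 + Z)
1/(G + n(-872, S(31))) = 1/(182484 + 1/(644 - 872)) = 1/(182484 + 1/(-228)) = 1/(182484 - 1/228) = 1/(41606351/228) = 228/41606351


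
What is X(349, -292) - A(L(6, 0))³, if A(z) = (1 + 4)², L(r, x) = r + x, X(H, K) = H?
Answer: -15276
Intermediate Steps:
A(z) = 25 (A(z) = 5² = 25)
X(349, -292) - A(L(6, 0))³ = 349 - 1*25³ = 349 - 1*15625 = 349 - 15625 = -15276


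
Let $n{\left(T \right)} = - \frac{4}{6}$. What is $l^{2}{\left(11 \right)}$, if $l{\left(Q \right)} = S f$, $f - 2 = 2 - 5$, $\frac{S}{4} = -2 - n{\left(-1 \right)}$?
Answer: $\frac{256}{9} \approx 28.444$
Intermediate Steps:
$n{\left(T \right)} = - \frac{2}{3}$ ($n{\left(T \right)} = \left(-4\right) \frac{1}{6} = - \frac{2}{3}$)
$S = - \frac{16}{3}$ ($S = 4 \left(-2 - - \frac{2}{3}\right) = 4 \left(-2 + \frac{2}{3}\right) = 4 \left(- \frac{4}{3}\right) = - \frac{16}{3} \approx -5.3333$)
$f = -1$ ($f = 2 + \left(2 - 5\right) = 2 - 3 = -1$)
$l{\left(Q \right)} = \frac{16}{3}$ ($l{\left(Q \right)} = \left(- \frac{16}{3}\right) \left(-1\right) = \frac{16}{3}$)
$l^{2}{\left(11 \right)} = \left(\frac{16}{3}\right)^{2} = \frac{256}{9}$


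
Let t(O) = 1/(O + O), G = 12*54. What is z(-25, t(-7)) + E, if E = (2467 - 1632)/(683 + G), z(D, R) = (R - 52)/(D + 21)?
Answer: 1017059/74536 ≈ 13.645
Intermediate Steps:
G = 648
t(O) = 1/(2*O)
z(D, R) = (-52 + R)/(21 + D)
E = 835/1331 (E = (2467 - 1632)/(683 + 648) = 835/1331 ≈ 0.62735)
z(-25, t(-7)) + E = (-52 + (½)/(-7))/(21 - 25) + 835/1331 = (-52 + (½)*(-⅐))/(-4) + 835/1331 = -(-52 - 1/14)/4 + 835/1331 = -¼*(-729/14) + 835/1331 = 729/56 + 835/1331 = 1017059/74536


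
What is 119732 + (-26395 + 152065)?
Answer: 245402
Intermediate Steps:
119732 + (-26395 + 152065) = 119732 + 125670 = 245402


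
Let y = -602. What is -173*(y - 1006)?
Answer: 278184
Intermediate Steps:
-173*(y - 1006) = -173*(-602 - 1006) = -173*(-1608) = 278184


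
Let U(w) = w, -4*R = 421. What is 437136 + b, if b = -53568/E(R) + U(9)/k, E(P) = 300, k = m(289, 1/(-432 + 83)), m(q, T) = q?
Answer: 3157017729/7225 ≈ 4.3696e+5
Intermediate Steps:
R = -421/4 (R = -¼*421 = -421/4 ≈ -105.25)
k = 289
b = -1289871/7225 (b = -53568/300 + 9/289 = -53568*1/300 + 9*(1/289) = -4464/25 + 9/289 = -1289871/7225 ≈ -178.53)
437136 + b = 437136 - 1289871/7225 = 3157017729/7225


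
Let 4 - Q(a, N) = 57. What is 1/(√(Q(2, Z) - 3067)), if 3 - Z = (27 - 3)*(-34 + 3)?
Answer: -I*√195/780 ≈ -0.017903*I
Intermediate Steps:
Z = 747 (Z = 3 - (27 - 3)*(-34 + 3) = 3 - 24*(-31) = 3 - 1*(-744) = 3 + 744 = 747)
Q(a, N) = -53 (Q(a, N) = 4 - 1*57 = 4 - 57 = -53)
1/(√(Q(2, Z) - 3067)) = 1/(√(-53 - 3067)) = 1/(√(-3120)) = 1/(4*I*√195) = -I*√195/780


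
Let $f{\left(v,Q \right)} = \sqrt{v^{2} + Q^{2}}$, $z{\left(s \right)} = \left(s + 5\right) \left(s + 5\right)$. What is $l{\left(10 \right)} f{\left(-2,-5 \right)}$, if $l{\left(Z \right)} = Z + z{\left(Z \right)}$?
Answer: $235 \sqrt{29} \approx 1265.5$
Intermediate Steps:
$z{\left(s \right)} = \left(5 + s\right)^{2}$ ($z{\left(s \right)} = \left(5 + s\right) \left(5 + s\right) = \left(5 + s\right)^{2}$)
$l{\left(Z \right)} = Z + \left(5 + Z\right)^{2}$
$f{\left(v,Q \right)} = \sqrt{Q^{2} + v^{2}}$
$l{\left(10 \right)} f{\left(-2,-5 \right)} = \left(10 + \left(5 + 10\right)^{2}\right) \sqrt{\left(-5\right)^{2} + \left(-2\right)^{2}} = \left(10 + 15^{2}\right) \sqrt{25 + 4} = \left(10 + 225\right) \sqrt{29} = 235 \sqrt{29}$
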